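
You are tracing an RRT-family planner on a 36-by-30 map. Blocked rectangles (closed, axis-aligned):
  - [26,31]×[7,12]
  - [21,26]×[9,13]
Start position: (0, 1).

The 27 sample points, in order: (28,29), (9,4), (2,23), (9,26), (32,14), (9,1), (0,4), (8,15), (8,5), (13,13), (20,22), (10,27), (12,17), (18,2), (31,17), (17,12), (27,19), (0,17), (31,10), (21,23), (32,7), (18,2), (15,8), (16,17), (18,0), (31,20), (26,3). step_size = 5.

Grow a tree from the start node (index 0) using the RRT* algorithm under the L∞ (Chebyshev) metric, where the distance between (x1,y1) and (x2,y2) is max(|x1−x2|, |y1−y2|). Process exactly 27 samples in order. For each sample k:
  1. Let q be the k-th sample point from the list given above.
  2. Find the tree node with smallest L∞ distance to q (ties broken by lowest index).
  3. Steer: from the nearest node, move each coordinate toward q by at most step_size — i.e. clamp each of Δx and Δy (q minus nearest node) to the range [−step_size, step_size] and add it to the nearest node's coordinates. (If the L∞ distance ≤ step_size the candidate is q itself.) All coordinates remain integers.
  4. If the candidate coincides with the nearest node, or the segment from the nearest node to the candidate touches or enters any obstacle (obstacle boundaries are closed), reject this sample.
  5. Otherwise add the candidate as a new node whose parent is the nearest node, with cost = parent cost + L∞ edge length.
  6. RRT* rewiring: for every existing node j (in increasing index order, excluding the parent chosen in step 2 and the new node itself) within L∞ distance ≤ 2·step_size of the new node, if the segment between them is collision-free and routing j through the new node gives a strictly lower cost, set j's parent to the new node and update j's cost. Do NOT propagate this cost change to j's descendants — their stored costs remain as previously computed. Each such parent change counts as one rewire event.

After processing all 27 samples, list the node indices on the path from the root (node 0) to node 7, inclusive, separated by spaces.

1. q=(28,29) nearest=0 d=28 new=(5,6) → add node 1 parent=0 cost=5
2. q=(9,4) nearest=1 d=4 new=(9,4) → add node 2 parent=1 cost=9
3. q=(2,23) nearest=1 d=17 new=(2,11) → add node 3 parent=1 cost=10
4. q=(9,26) nearest=3 d=15 new=(7,16) → add node 4 parent=3 cost=15
5. q=(32,14) nearest=2 d=23 new=(14,9) → add node 5 parent=2 cost=14
6. q=(9,1) nearest=2 d=3 new=(9,1) → add node 6 parent=2 cost=12
7. q=(0,4) nearest=0 d=3 new=(0,4) → add node 7 parent=0 cost=3
8. q=(8,15) nearest=4 d=1 new=(8,15) → add node 8 parent=4 cost=16
9. q=(8,5) nearest=2 d=1 new=(8,5) → add node 9 parent=2 cost=10
10. q=(13,13) nearest=5 d=4 new=(13,13) → add node 10 parent=5 cost=18
11. q=(20,22) nearest=10 d=9 new=(18,18) → add node 11 parent=10 cost=23
12. q=(10,27) nearest=11 d=9 new=(13,23) → add node 12 parent=11 cost=28
13. q=(12,17) nearest=8 d=4 new=(12,17) → add node 13 parent=8 cost=20; rewire 12→13 (26<28)
14. q=(18,2) nearest=5 d=7 new=(18,4) → add node 14 parent=5 cost=19
15. q=(31,17) nearest=11 d=13 new=(23,17) → add node 15 parent=11 cost=28
16. q=(17,12) nearest=5 d=3 new=(17,12) → add node 16 parent=5 cost=17; rewire 15→16 (23<28)
17. q=(27,19) nearest=15 d=4 new=(27,19) → add node 17 parent=15 cost=27
18. q=(0,17) nearest=3 d=6 new=(0,16) → add node 18 parent=3 cost=15
19. q=(31,10) nearest=15 d=8 new=(28,12) → blocked by [26,31]×[7,12], reject
20. q=(21,23) nearest=11 d=5 new=(21,23) → add node 19 parent=11 cost=28
21. q=(32,7) nearest=15 d=10 new=(28,12) → blocked by [26,31]×[7,12], reject
22. q=(18,2) nearest=14 d=2 new=(18,2) → add node 20 parent=14 cost=21
23. q=(15,8) nearest=5 d=1 new=(15,8) → add node 21 parent=5 cost=15
24. q=(16,17) nearest=11 d=2 new=(16,17) → add node 22 parent=11 cost=25
25. q=(18,0) nearest=20 d=2 new=(18,0) → add node 23 parent=20 cost=23
26. q=(31,20) nearest=17 d=4 new=(31,20) → add node 24 parent=17 cost=31
27. q=(26,3) nearest=14 d=8 new=(23,3) → add node 25 parent=14 cost=24

Path: 0 7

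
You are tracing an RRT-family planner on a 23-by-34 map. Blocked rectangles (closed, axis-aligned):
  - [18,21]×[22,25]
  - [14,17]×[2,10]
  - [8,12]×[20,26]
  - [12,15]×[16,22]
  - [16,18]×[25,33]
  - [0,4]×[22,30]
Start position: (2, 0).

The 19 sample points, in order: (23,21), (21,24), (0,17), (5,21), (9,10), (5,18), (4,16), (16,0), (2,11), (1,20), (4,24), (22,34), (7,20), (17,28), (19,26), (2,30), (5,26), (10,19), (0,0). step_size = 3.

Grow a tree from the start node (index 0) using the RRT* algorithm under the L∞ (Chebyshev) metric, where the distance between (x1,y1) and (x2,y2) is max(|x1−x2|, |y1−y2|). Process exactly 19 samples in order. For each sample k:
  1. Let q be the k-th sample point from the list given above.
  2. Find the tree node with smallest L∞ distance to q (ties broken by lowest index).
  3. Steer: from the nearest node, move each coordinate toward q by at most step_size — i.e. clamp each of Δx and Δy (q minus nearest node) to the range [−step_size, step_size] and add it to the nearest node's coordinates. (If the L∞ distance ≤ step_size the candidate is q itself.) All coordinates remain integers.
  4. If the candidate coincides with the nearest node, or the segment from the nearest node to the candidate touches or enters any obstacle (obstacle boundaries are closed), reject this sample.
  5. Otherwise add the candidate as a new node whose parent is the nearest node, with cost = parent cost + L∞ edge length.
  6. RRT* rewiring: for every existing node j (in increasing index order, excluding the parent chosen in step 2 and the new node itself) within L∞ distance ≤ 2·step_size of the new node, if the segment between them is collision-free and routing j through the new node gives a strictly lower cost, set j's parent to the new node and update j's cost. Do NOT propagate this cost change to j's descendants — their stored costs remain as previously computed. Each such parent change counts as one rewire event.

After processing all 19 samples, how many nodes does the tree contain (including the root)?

Node count: 16

1. q=(23,21) nearest=0 d=21 new=(5,3) → add node 1 parent=0 cost=3
2. q=(21,24) nearest=1 d=21 new=(8,6) → add node 2 parent=1 cost=6
3. q=(0,17) nearest=2 d=11 new=(5,9) → add node 3 parent=2 cost=9
4. q=(5,21) nearest=3 d=12 new=(5,12) → add node 4 parent=3 cost=12
5. q=(9,10) nearest=2 d=4 new=(9,9) → add node 5 parent=2 cost=9
6. q=(5,18) nearest=4 d=6 new=(5,15) → add node 6 parent=4 cost=15
7. q=(4,16) nearest=6 d=1 new=(4,16) → add node 7 parent=6 cost=16
8. q=(16,0) nearest=2 d=8 new=(11,3) → add node 8 parent=2 cost=9
9. q=(2,11) nearest=3 d=3 new=(2,11) → add node 9 parent=3 cost=12
10. q=(1,20) nearest=7 d=4 new=(1,19) → add node 10 parent=7 cost=19
11. q=(4,24) nearest=10 d=5 new=(4,22) → blocked by [0,4]×[22,30], reject
12. q=(22,34) nearest=7 d=18 new=(7,19) → add node 11 parent=7 cost=19
13. q=(7,20) nearest=11 d=1 new=(7,20) → add node 12 parent=11 cost=20
14. q=(17,28) nearest=11 d=10 new=(10,22) → blocked by [8,12]×[20,26], reject
15. q=(19,26) nearest=11 d=12 new=(10,22) → blocked by [8,12]×[20,26], reject
16. q=(2,30) nearest=12 d=10 new=(4,23) → blocked by [0,4]×[22,30], reject
17. q=(5,26) nearest=12 d=6 new=(5,23) → add node 13 parent=12 cost=23
18. q=(10,19) nearest=11 d=3 new=(10,19) → add node 14 parent=11 cost=22
19. q=(0,0) nearest=0 d=2 new=(0,0) → add node 15 parent=0 cost=2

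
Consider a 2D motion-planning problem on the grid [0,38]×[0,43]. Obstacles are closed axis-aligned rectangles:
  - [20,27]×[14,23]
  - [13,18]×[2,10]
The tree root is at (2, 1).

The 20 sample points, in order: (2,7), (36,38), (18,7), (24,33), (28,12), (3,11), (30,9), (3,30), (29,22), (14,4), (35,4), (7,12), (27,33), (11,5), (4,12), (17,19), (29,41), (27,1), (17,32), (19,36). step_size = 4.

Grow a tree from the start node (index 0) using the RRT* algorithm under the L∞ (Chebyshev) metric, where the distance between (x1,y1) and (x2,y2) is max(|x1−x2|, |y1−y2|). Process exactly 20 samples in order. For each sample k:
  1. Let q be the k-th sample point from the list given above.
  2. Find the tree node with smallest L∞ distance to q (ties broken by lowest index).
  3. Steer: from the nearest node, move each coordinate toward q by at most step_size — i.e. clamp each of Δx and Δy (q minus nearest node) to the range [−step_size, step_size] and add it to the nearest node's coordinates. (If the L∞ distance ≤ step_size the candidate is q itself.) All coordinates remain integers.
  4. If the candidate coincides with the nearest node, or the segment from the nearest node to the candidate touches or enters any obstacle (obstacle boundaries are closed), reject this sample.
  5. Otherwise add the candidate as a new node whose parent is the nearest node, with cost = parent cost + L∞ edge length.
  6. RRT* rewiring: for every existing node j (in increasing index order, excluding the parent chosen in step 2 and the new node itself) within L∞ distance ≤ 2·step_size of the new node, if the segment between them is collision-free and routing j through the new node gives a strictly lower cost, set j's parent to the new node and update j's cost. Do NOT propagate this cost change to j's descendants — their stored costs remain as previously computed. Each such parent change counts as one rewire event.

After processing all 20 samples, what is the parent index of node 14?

Parent of node 14: 13

1. q=(2,7) nearest=0 d=6 new=(2,5) → add node 1 parent=0 cost=4
2. q=(36,38) nearest=1 d=34 new=(6,9) → add node 2 parent=1 cost=8
3. q=(18,7) nearest=2 d=12 new=(10,7) → add node 3 parent=2 cost=12
4. q=(24,33) nearest=2 d=24 new=(10,13) → add node 4 parent=2 cost=12
5. q=(28,12) nearest=3 d=18 new=(14,11) → blocked by [13,18]×[2,10], reject
6. q=(3,11) nearest=2 d=3 new=(3,11) → add node 5 parent=2 cost=11
7. q=(30,9) nearest=3 d=20 new=(14,9) → blocked by [13,18]×[2,10], reject
8. q=(3,30) nearest=4 d=17 new=(6,17) → add node 6 parent=4 cost=16
9. q=(29,22) nearest=3 d=19 new=(14,11) → blocked by [13,18]×[2,10], reject
10. q=(14,4) nearest=3 d=4 new=(14,4) → blocked by [13,18]×[2,10], reject
11. q=(35,4) nearest=3 d=25 new=(14,4) → blocked by [13,18]×[2,10], reject
12. q=(7,12) nearest=2 d=3 new=(7,12) → add node 7 parent=2 cost=11
13. q=(27,33) nearest=4 d=20 new=(14,17) → add node 8 parent=4 cost=16
14. q=(11,5) nearest=3 d=2 new=(11,5) → add node 9 parent=3 cost=14
15. q=(4,12) nearest=5 d=1 new=(4,12) → add node 10 parent=5 cost=12
16. q=(17,19) nearest=8 d=3 new=(17,19) → add node 11 parent=8 cost=19
17. q=(29,41) nearest=11 d=22 new=(21,23) → blocked by [20,27]×[14,23], reject
18. q=(27,1) nearest=8 d=16 new=(18,13) → add node 12 parent=8 cost=20
19. q=(17,32) nearest=11 d=13 new=(17,23) → add node 13 parent=11 cost=23
20. q=(19,36) nearest=13 d=13 new=(19,27) → add node 14 parent=13 cost=27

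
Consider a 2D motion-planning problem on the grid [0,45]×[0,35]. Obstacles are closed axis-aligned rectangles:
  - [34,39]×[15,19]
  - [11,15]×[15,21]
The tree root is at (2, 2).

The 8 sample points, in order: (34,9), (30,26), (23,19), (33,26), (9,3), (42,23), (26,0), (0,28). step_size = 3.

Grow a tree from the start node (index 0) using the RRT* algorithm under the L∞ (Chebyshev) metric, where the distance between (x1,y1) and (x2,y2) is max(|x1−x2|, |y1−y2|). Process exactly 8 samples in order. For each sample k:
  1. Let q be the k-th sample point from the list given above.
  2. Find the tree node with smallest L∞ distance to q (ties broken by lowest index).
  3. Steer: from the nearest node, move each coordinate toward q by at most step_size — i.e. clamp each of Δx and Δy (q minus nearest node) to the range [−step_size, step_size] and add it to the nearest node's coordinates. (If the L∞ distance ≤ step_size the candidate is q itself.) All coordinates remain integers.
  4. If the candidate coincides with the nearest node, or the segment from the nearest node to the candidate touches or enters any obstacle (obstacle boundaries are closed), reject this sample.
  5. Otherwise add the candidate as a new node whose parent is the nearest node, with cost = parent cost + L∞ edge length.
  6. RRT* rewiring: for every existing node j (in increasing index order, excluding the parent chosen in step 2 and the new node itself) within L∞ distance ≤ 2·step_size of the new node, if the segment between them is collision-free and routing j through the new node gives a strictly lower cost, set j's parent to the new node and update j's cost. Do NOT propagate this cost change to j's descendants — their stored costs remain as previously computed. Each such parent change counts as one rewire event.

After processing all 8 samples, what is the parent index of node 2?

1. q=(34,9) nearest=0 d=32 new=(5,5) → add node 1 parent=0 cost=3
2. q=(30,26) nearest=1 d=25 new=(8,8) → add node 2 parent=1 cost=6
3. q=(23,19) nearest=2 d=15 new=(11,11) → add node 3 parent=2 cost=9
4. q=(33,26) nearest=3 d=22 new=(14,14) → add node 4 parent=3 cost=12
5. q=(9,3) nearest=1 d=4 new=(8,3) → add node 5 parent=1 cost=6
6. q=(42,23) nearest=4 d=28 new=(17,17) → blocked by [11,15]×[15,21], reject
7. q=(26,0) nearest=4 d=14 new=(17,11) → add node 6 parent=4 cost=15
8. q=(0,28) nearest=4 d=14 new=(11,17) → blocked by [11,15]×[15,21], reject

Parent of node 2: 1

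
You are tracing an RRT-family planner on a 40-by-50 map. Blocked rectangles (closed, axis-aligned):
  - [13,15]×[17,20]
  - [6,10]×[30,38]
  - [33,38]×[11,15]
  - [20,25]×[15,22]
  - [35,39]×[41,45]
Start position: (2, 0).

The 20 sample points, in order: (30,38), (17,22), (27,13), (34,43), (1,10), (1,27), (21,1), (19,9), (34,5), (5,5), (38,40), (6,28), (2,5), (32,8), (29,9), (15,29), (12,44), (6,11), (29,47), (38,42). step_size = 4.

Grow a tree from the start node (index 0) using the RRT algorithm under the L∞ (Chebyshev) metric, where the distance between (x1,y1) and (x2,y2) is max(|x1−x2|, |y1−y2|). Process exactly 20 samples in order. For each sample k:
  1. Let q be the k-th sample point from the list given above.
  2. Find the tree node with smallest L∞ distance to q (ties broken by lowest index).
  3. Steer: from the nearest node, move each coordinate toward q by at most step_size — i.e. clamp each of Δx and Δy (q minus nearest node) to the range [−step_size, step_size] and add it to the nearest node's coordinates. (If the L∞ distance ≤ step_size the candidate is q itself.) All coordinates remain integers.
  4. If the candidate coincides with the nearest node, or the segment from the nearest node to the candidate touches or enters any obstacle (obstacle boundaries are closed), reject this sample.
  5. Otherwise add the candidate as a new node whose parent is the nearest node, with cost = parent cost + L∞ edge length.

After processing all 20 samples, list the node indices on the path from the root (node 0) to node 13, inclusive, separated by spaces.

Path: 0 1 2 3 4 9 12 13

1. q=(30,38) nearest=0 d=38 new=(6,4) → add node 1 parent=0 cost=4
2. q=(17,22) nearest=1 d=18 new=(10,8) → add node 2 parent=1 cost=8
3. q=(27,13) nearest=2 d=17 new=(14,12) → add node 3 parent=2 cost=12
4. q=(34,43) nearest=3 d=31 new=(18,16) → add node 4 parent=3 cost=16
5. q=(1,10) nearest=1 d=6 new=(2,8) → add node 5 parent=1 cost=8
6. q=(1,27) nearest=3 d=15 new=(10,16) → add node 6 parent=3 cost=16
7. q=(21,1) nearest=2 d=11 new=(14,4) → add node 7 parent=2 cost=12
8. q=(19,9) nearest=3 d=5 new=(18,9) → add node 8 parent=3 cost=16
9. q=(34,5) nearest=4 d=16 new=(22,12) → add node 9 parent=4 cost=20
10. q=(5,5) nearest=1 d=1 new=(5,5) → add node 10 parent=1 cost=5
11. q=(38,40) nearest=4 d=24 new=(22,20) → blocked by [20,25]×[15,22], reject
12. q=(6,28) nearest=4 d=12 new=(14,20) → blocked by [13,15]×[17,20], reject
13. q=(2,5) nearest=5 d=3 new=(2,5) → add node 11 parent=5 cost=11
14. q=(32,8) nearest=9 d=10 new=(26,8) → add node 12 parent=9 cost=24
15. q=(29,9) nearest=12 d=3 new=(29,9) → add node 13 parent=12 cost=27
16. q=(15,29) nearest=4 d=13 new=(15,20) → blocked by [13,15]×[17,20], reject
17. q=(12,44) nearest=4 d=28 new=(14,20) → blocked by [13,15]×[17,20], reject
18. q=(6,11) nearest=2 d=4 new=(6,11) → add node 14 parent=2 cost=12
19. q=(29,47) nearest=4 d=31 new=(22,20) → blocked by [20,25]×[15,22], reject
20. q=(38,42) nearest=4 d=26 new=(22,20) → blocked by [20,25]×[15,22], reject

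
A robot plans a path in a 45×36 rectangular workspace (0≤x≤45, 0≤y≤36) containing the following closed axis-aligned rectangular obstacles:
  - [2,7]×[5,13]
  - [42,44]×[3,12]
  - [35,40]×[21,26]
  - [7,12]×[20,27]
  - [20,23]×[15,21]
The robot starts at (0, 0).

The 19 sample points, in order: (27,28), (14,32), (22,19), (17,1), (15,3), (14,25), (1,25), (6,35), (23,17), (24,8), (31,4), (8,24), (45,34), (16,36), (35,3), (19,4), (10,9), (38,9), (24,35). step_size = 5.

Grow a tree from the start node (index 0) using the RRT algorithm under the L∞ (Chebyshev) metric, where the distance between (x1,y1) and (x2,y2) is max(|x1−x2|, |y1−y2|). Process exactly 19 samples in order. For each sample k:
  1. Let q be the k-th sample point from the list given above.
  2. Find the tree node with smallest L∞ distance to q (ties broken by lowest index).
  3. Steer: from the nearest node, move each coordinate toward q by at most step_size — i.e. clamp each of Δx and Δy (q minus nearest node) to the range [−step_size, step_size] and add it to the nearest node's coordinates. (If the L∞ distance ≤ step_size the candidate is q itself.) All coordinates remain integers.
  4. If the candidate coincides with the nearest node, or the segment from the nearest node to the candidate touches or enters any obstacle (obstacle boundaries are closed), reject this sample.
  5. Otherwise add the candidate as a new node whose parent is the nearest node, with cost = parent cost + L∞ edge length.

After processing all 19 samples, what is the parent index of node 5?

Parent of node 5: 4

1. q=(27,28) nearest=0 d=28 new=(5,5) → blocked by [2,7]×[5,13], reject
2. q=(14,32) nearest=0 d=32 new=(5,5) → blocked by [2,7]×[5,13], reject
3. q=(22,19) nearest=0 d=22 new=(5,5) → blocked by [2,7]×[5,13], reject
4. q=(17,1) nearest=0 d=17 new=(5,1) → add node 1 parent=0 cost=5
5. q=(15,3) nearest=1 d=10 new=(10,3) → add node 2 parent=1 cost=10
6. q=(14,25) nearest=2 d=22 new=(14,8) → add node 3 parent=2 cost=15
7. q=(1,25) nearest=3 d=17 new=(9,13) → add node 4 parent=3 cost=20
8. q=(6,35) nearest=4 d=22 new=(6,18) → add node 5 parent=4 cost=25
9. q=(23,17) nearest=3 d=9 new=(19,13) → add node 6 parent=3 cost=20
10. q=(24,8) nearest=6 d=5 new=(24,8) → add node 7 parent=6 cost=25
11. q=(31,4) nearest=7 d=7 new=(29,4) → add node 8 parent=7 cost=30
12. q=(8,24) nearest=5 d=6 new=(8,23) → blocked by [7,12]×[20,27], reject
13. q=(45,34) nearest=6 d=26 new=(24,18) → blocked by [20,23]×[15,21], reject
14. q=(16,36) nearest=5 d=18 new=(11,23) → blocked by [7,12]×[20,27], reject
15. q=(35,3) nearest=8 d=6 new=(34,3) → add node 9 parent=8 cost=35
16. q=(19,4) nearest=3 d=5 new=(19,4) → add node 10 parent=3 cost=20
17. q=(10,9) nearest=3 d=4 new=(10,9) → add node 11 parent=3 cost=19
18. q=(38,9) nearest=9 d=6 new=(38,8) → add node 12 parent=9 cost=40
19. q=(24,35) nearest=5 d=18 new=(11,23) → blocked by [7,12]×[20,27], reject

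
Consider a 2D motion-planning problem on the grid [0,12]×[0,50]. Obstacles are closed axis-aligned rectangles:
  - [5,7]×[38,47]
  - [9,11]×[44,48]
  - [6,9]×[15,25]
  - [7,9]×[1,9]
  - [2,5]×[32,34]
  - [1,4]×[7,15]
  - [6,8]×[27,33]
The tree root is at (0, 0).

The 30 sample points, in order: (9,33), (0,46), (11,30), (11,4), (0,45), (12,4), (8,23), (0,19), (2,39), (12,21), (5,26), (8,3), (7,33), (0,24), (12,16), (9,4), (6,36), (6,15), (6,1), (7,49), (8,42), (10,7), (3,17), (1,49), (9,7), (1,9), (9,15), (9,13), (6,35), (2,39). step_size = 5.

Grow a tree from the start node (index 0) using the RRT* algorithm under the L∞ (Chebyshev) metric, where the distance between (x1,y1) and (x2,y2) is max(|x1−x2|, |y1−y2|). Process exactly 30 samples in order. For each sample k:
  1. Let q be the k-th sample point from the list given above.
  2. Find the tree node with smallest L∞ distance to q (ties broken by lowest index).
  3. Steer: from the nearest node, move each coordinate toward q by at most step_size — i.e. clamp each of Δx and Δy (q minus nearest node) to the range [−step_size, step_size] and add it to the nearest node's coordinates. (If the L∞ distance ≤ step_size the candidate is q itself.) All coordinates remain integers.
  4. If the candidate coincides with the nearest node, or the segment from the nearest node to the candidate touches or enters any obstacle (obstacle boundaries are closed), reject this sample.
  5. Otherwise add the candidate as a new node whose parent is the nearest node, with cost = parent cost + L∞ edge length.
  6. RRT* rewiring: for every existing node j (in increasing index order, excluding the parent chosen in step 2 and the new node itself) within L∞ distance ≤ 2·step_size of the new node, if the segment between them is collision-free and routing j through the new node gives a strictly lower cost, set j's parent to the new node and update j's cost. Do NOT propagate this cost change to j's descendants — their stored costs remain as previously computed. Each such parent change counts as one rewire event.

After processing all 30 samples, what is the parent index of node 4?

1. q=(9,33) nearest=0 d=33 new=(5,5) → add node 1 parent=0 cost=5
2. q=(0,46) nearest=1 d=41 new=(0,10) → blocked by [1,4]×[7,15], reject
3. q=(11,30) nearest=1 d=25 new=(10,10) → blocked by [7,9]×[1,9], reject
4. q=(11,4) nearest=1 d=6 new=(10,4) → blocked by [7,9]×[1,9], reject
5. q=(0,45) nearest=1 d=40 new=(0,10) → blocked by [1,4]×[7,15], reject
6. q=(12,4) nearest=1 d=7 new=(10,4) → blocked by [7,9]×[1,9], reject
7. q=(8,23) nearest=1 d=18 new=(8,10) → blocked by [7,9]×[1,9], reject
8. q=(0,19) nearest=1 d=14 new=(0,10) → blocked by [1,4]×[7,15], reject
9. q=(2,39) nearest=1 d=34 new=(2,10) → blocked by [1,4]×[7,15], reject
10. q=(12,21) nearest=1 d=16 new=(10,10) → blocked by [7,9]×[1,9], reject
11. q=(5,26) nearest=1 d=21 new=(5,10) → add node 2 parent=1 cost=10
12. q=(8,3) nearest=1 d=3 new=(8,3) → blocked by [7,9]×[1,9], reject
13. q=(7,33) nearest=2 d=23 new=(7,15) → blocked by [6,9]×[15,25], reject
14. q=(0,24) nearest=2 d=14 new=(0,15) → blocked by [1,4]×[7,15], reject
15. q=(12,16) nearest=2 d=7 new=(10,15) → add node 3 parent=2 cost=15
16. q=(9,4) nearest=1 d=4 new=(9,4) → blocked by [7,9]×[1,9], reject
17. q=(6,36) nearest=3 d=21 new=(6,20) → blocked by [6,9]×[15,25], reject
18. q=(6,15) nearest=3 d=4 new=(6,15) → blocked by [6,9]×[15,25], reject
19. q=(6,1) nearest=1 d=4 new=(6,1) → add node 4 parent=1 cost=9
20. q=(7,49) nearest=3 d=34 new=(7,20) → blocked by [6,9]×[15,25], reject
21. q=(8,42) nearest=3 d=27 new=(8,20) → blocked by [6,9]×[15,25], reject
22. q=(10,7) nearest=1 d=5 new=(10,7) → blocked by [7,9]×[1,9], reject
23. q=(3,17) nearest=2 d=7 new=(3,15) → blocked by [1,4]×[7,15], reject
24. q=(1,49) nearest=3 d=34 new=(5,20) → blocked by [6,9]×[15,25], reject
25. q=(9,7) nearest=1 d=4 new=(9,7) → blocked by [7,9]×[1,9], reject
26. q=(1,9) nearest=1 d=4 new=(1,9) → blocked by [1,4]×[7,15], reject
27. q=(9,15) nearest=3 d=1 new=(9,15) → blocked by [6,9]×[15,25], reject
28. q=(9,13) nearest=3 d=2 new=(9,13) → add node 5 parent=3 cost=17
29. q=(6,35) nearest=3 d=20 new=(6,20) → blocked by [6,9]×[15,25], reject
30. q=(2,39) nearest=3 d=24 new=(5,20) → blocked by [6,9]×[15,25], reject

Parent of node 4: 1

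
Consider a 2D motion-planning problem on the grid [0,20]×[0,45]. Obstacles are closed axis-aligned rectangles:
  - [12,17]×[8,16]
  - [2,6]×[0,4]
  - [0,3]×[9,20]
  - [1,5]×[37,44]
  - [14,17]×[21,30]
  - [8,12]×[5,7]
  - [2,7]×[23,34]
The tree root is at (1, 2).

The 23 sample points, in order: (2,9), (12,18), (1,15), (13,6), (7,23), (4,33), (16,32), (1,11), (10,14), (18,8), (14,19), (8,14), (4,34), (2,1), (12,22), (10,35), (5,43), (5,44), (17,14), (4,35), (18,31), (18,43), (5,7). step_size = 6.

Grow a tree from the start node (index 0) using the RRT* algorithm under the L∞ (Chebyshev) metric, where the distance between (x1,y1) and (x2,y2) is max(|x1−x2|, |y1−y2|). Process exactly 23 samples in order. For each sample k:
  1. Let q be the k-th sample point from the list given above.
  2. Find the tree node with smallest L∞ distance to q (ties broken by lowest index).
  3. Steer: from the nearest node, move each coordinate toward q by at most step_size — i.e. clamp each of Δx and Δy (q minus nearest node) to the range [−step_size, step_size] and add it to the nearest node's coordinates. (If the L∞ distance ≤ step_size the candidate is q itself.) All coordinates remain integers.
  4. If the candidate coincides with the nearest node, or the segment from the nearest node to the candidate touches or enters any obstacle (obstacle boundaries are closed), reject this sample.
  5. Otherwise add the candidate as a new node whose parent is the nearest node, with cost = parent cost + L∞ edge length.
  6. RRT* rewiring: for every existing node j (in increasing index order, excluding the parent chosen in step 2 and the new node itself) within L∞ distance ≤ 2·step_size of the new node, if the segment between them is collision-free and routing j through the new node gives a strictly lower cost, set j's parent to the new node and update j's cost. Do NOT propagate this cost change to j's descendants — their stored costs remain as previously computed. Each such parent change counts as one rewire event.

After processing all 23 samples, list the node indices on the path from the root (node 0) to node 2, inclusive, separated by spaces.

Path: 0 1 2

1. q=(2,9) nearest=0 d=7 new=(2,8) → add node 1 parent=0 cost=6
2. q=(12,18) nearest=1 d=10 new=(8,14) → blocked by [0,3]×[9,20], reject
3. q=(1,15) nearest=1 d=7 new=(1,14) → blocked by [0,3]×[9,20], reject
4. q=(13,6) nearest=1 d=11 new=(8,6) → blocked by [8,12]×[5,7], reject
5. q=(7,23) nearest=1 d=15 new=(7,14) → blocked by [0,3]×[9,20], reject
6. q=(4,33) nearest=1 d=25 new=(4,14) → blocked by [0,3]×[9,20], reject
7. q=(16,32) nearest=1 d=24 new=(8,14) → blocked by [0,3]×[9,20], reject
8. q=(1,11) nearest=1 d=3 new=(1,11) → blocked by [0,3]×[9,20], reject
9. q=(10,14) nearest=1 d=8 new=(8,14) → blocked by [0,3]×[9,20], reject
10. q=(18,8) nearest=1 d=16 new=(8,8) → add node 2 parent=1 cost=12
11. q=(14,19) nearest=2 d=11 new=(14,14) → blocked by [12,17]×[8,16], reject
12. q=(8,14) nearest=1 d=6 new=(8,14) → blocked by [0,3]×[9,20], reject
13. q=(4,34) nearest=1 d=26 new=(4,14) → blocked by [0,3]×[9,20], reject
14. q=(2,1) nearest=0 d=1 new=(2,1) → blocked by [2,6]×[0,4], reject
15. q=(12,22) nearest=1 d=14 new=(8,14) → blocked by [0,3]×[9,20], reject
16. q=(10,35) nearest=1 d=27 new=(8,14) → blocked by [0,3]×[9,20], reject
17. q=(5,43) nearest=1 d=35 new=(5,14) → blocked by [0,3]×[9,20], reject
18. q=(5,44) nearest=1 d=36 new=(5,14) → blocked by [0,3]×[9,20], reject
19. q=(17,14) nearest=2 d=9 new=(14,14) → blocked by [12,17]×[8,16], reject
20. q=(4,35) nearest=1 d=27 new=(4,14) → blocked by [0,3]×[9,20], reject
21. q=(18,31) nearest=1 d=23 new=(8,14) → blocked by [0,3]×[9,20], reject
22. q=(18,43) nearest=1 d=35 new=(8,14) → blocked by [0,3]×[9,20], reject
23. q=(5,7) nearest=1 d=3 new=(5,7) → add node 3 parent=1 cost=9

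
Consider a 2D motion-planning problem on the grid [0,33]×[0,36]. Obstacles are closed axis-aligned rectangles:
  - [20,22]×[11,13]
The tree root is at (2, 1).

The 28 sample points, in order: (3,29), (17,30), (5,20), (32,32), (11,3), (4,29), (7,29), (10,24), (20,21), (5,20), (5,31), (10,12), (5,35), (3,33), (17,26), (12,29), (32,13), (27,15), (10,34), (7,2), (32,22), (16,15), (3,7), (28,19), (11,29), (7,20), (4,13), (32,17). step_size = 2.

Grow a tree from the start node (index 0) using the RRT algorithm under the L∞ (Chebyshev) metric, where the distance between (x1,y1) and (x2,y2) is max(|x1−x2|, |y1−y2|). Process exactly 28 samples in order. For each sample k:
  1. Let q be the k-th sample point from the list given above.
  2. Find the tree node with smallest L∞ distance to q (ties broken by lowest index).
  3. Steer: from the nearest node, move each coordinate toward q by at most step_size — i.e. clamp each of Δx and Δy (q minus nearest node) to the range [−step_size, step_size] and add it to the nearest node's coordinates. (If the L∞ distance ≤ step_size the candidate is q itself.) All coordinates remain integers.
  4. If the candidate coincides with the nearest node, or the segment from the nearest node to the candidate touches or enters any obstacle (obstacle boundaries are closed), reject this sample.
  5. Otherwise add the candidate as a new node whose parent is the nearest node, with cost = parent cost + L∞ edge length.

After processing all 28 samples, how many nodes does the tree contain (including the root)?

Node count: 29

1. q=(3,29) nearest=0 d=28 new=(3,3) → add node 1 parent=0 cost=2
2. q=(17,30) nearest=1 d=27 new=(5,5) → add node 2 parent=1 cost=4
3. q=(5,20) nearest=2 d=15 new=(5,7) → add node 3 parent=2 cost=6
4. q=(32,32) nearest=2 d=27 new=(7,7) → add node 4 parent=2 cost=6
5. q=(11,3) nearest=4 d=4 new=(9,5) → add node 5 parent=4 cost=8
6. q=(4,29) nearest=3 d=22 new=(4,9) → add node 6 parent=3 cost=8
7. q=(7,29) nearest=6 d=20 new=(6,11) → add node 7 parent=6 cost=10
8. q=(10,24) nearest=7 d=13 new=(8,13) → add node 8 parent=7 cost=12
9. q=(20,21) nearest=8 d=12 new=(10,15) → add node 9 parent=8 cost=14
10. q=(5,20) nearest=9 d=5 new=(8,17) → add node 10 parent=9 cost=16
11. q=(5,31) nearest=10 d=14 new=(6,19) → add node 11 parent=10 cost=18
12. q=(10,12) nearest=8 d=2 new=(10,12) → add node 12 parent=8 cost=14
13. q=(5,35) nearest=11 d=16 new=(5,21) → add node 13 parent=11 cost=20
14. q=(3,33) nearest=13 d=12 new=(3,23) → add node 14 parent=13 cost=22
15. q=(17,26) nearest=10 d=9 new=(10,19) → add node 15 parent=10 cost=18
16. q=(12,29) nearest=13 d=8 new=(7,23) → add node 16 parent=13 cost=22
17. q=(32,13) nearest=9 d=22 new=(12,13) → add node 17 parent=9 cost=16
18. q=(27,15) nearest=17 d=15 new=(14,15) → add node 18 parent=17 cost=18
19. q=(10,34) nearest=14 d=11 new=(5,25) → add node 19 parent=14 cost=24
20. q=(7,2) nearest=2 d=3 new=(7,3) → add node 20 parent=2 cost=6
21. q=(32,22) nearest=18 d=18 new=(16,17) → add node 21 parent=18 cost=20
22. q=(16,15) nearest=18 d=2 new=(16,15) → add node 22 parent=18 cost=20
23. q=(3,7) nearest=2 d=2 new=(3,7) → add node 23 parent=2 cost=6
24. q=(28,19) nearest=21 d=12 new=(18,19) → add node 24 parent=21 cost=22
25. q=(11,29) nearest=16 d=6 new=(9,25) → add node 25 parent=16 cost=24
26. q=(7,20) nearest=11 d=1 new=(7,20) → add node 26 parent=11 cost=19
27. q=(4,13) nearest=7 d=2 new=(4,13) → add node 27 parent=7 cost=12
28. q=(32,17) nearest=24 d=14 new=(20,17) → add node 28 parent=24 cost=24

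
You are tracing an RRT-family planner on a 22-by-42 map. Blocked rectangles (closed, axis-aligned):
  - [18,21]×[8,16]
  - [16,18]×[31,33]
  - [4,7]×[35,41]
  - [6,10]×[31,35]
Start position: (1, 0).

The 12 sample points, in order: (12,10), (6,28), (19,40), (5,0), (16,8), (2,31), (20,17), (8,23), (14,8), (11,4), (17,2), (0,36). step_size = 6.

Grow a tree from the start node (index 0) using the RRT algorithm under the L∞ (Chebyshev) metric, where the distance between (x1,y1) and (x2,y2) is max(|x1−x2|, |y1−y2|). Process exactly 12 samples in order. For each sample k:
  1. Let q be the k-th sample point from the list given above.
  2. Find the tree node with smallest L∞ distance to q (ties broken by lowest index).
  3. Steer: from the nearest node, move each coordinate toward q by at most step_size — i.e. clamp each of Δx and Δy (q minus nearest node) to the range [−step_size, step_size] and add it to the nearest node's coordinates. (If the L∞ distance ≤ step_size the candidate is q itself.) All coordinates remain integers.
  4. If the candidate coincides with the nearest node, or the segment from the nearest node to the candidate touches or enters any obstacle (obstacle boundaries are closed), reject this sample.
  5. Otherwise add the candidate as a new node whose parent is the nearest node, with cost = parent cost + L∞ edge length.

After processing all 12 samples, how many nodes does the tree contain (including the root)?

1. q=(12,10) nearest=0 d=11 new=(7,6) → add node 1 parent=0 cost=6
2. q=(6,28) nearest=1 d=22 new=(6,12) → add node 2 parent=1 cost=12
3. q=(19,40) nearest=2 d=28 new=(12,18) → add node 3 parent=2 cost=18
4. q=(5,0) nearest=0 d=4 new=(5,0) → add node 4 parent=0 cost=4
5. q=(16,8) nearest=1 d=9 new=(13,8) → add node 5 parent=1 cost=12
6. q=(2,31) nearest=3 d=13 new=(6,24) → add node 6 parent=3 cost=24
7. q=(20,17) nearest=3 d=8 new=(18,17) → add node 7 parent=3 cost=24
8. q=(8,23) nearest=6 d=2 new=(8,23) → add node 8 parent=6 cost=26
9. q=(14,8) nearest=5 d=1 new=(14,8) → add node 9 parent=5 cost=13
10. q=(11,4) nearest=1 d=4 new=(11,4) → add node 10 parent=1 cost=10
11. q=(17,2) nearest=5 d=6 new=(17,2) → add node 11 parent=5 cost=18
12. q=(0,36) nearest=6 d=12 new=(0,30) → add node 12 parent=6 cost=30

Node count: 13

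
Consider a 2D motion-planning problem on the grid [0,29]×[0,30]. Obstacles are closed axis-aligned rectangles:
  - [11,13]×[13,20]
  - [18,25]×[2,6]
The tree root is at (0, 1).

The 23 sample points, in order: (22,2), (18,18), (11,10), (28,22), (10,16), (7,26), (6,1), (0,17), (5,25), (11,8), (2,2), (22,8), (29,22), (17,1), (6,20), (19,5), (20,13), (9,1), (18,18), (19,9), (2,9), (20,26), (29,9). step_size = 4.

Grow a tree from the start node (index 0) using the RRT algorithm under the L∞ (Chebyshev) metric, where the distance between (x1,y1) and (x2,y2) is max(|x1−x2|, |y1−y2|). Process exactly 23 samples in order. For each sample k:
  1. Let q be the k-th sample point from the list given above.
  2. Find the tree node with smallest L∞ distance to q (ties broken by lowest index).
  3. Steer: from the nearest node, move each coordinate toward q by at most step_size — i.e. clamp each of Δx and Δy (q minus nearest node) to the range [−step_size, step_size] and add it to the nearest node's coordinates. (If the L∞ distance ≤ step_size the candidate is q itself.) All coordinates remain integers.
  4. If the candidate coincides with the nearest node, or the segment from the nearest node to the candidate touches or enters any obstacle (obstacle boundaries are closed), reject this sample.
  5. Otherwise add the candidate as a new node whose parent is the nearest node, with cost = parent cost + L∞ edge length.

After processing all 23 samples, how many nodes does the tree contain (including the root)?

Node count: 19

1. q=(22,2) nearest=0 d=22 new=(4,2) → add node 1 parent=0 cost=4
2. q=(18,18) nearest=1 d=16 new=(8,6) → add node 2 parent=1 cost=8
3. q=(11,10) nearest=2 d=4 new=(11,10) → add node 3 parent=2 cost=12
4. q=(28,22) nearest=3 d=17 new=(15,14) → add node 4 parent=3 cost=16
5. q=(10,16) nearest=4 d=5 new=(11,16) → blocked by [11,13]×[13,20], reject
6. q=(7,26) nearest=4 d=12 new=(11,18) → blocked by [11,13]×[13,20], reject
7. q=(6,1) nearest=1 d=2 new=(6,1) → add node 5 parent=1 cost=6
8. q=(0,17) nearest=2 d=11 new=(4,10) → add node 6 parent=2 cost=12
9. q=(5,25) nearest=4 d=11 new=(11,18) → blocked by [11,13]×[13,20], reject
10. q=(11,8) nearest=3 d=2 new=(11,8) → add node 7 parent=3 cost=14
11. q=(2,2) nearest=0 d=2 new=(2,2) → add node 8 parent=0 cost=2
12. q=(22,8) nearest=4 d=7 new=(19,10) → add node 9 parent=4 cost=20
13. q=(29,22) nearest=9 d=12 new=(23,14) → add node 10 parent=9 cost=24
14. q=(17,1) nearest=7 d=7 new=(15,4) → add node 11 parent=7 cost=18
15. q=(6,20) nearest=4 d=9 new=(11,18) → blocked by [11,13]×[13,20], reject
16. q=(19,5) nearest=11 d=4 new=(19,5) → blocked by [18,25]×[2,6], reject
17. q=(20,13) nearest=9 d=3 new=(20,13) → add node 12 parent=9 cost=23
18. q=(9,1) nearest=5 d=3 new=(9,1) → add node 13 parent=5 cost=9
19. q=(18,18) nearest=4 d=4 new=(18,18) → add node 14 parent=4 cost=20
20. q=(19,9) nearest=9 d=1 new=(19,9) → add node 15 parent=9 cost=21
21. q=(2,9) nearest=6 d=2 new=(2,9) → add node 16 parent=6 cost=14
22. q=(20,26) nearest=14 d=8 new=(20,22) → add node 17 parent=14 cost=24
23. q=(29,9) nearest=10 d=6 new=(27,10) → add node 18 parent=10 cost=28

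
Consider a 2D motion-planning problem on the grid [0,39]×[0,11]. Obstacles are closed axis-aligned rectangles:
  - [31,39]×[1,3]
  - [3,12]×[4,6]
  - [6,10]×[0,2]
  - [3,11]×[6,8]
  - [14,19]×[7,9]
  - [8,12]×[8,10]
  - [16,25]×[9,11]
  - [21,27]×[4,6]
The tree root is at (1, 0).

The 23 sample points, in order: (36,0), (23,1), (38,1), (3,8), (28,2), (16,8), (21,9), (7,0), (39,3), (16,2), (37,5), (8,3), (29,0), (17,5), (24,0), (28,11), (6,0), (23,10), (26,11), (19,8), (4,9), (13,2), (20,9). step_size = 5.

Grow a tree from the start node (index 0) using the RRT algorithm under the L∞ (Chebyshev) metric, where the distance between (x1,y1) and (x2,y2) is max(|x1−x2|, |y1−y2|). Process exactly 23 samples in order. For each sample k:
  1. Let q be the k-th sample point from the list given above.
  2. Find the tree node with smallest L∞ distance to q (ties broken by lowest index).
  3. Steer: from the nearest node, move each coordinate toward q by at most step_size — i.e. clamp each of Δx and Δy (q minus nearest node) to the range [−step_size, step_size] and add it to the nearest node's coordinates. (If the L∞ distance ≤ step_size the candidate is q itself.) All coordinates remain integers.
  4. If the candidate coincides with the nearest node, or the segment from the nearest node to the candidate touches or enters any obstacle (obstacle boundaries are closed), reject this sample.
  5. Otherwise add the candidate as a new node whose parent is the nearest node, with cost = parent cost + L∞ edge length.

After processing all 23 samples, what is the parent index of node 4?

Parent of node 4: 1

1. q=(36,0) nearest=0 d=35 new=(6,0) → blocked by [6,10]×[0,2], reject
2. q=(23,1) nearest=0 d=22 new=(6,1) → blocked by [6,10]×[0,2], reject
3. q=(38,1) nearest=0 d=37 new=(6,1) → blocked by [6,10]×[0,2], reject
4. q=(3,8) nearest=0 d=8 new=(3,5) → blocked by [3,12]×[4,6], reject
5. q=(28,2) nearest=0 d=27 new=(6,2) → blocked by [6,10]×[0,2], reject
6. q=(16,8) nearest=0 d=15 new=(6,5) → blocked by [3,12]×[4,6], reject
7. q=(21,9) nearest=0 d=20 new=(6,5) → blocked by [3,12]×[4,6], reject
8. q=(7,0) nearest=0 d=6 new=(6,0) → blocked by [6,10]×[0,2], reject
9. q=(39,3) nearest=0 d=38 new=(6,3) → add node 1 parent=0 cost=5
10. q=(16,2) nearest=1 d=10 new=(11,2) → add node 2 parent=1 cost=10
11. q=(37,5) nearest=2 d=26 new=(16,5) → add node 3 parent=2 cost=15
12. q=(8,3) nearest=1 d=2 new=(8,3) → add node 4 parent=1 cost=7
13. q=(29,0) nearest=3 d=13 new=(21,0) → add node 5 parent=3 cost=20
14. q=(17,5) nearest=3 d=1 new=(17,5) → add node 6 parent=3 cost=16
15. q=(24,0) nearest=5 d=3 new=(24,0) → add node 7 parent=5 cost=23
16. q=(28,11) nearest=5 d=11 new=(26,5) → blocked by [21,27]×[4,6], reject
17. q=(6,0) nearest=1 d=3 new=(6,0) → blocked by [6,10]×[0,2], reject
18. q=(23,10) nearest=6 d=6 new=(22,10) → blocked by [14,19]×[7,9], reject
19. q=(26,11) nearest=6 d=9 new=(22,10) → blocked by [14,19]×[7,9], reject
20. q=(19,8) nearest=3 d=3 new=(19,8) → blocked by [14,19]×[7,9], reject
21. q=(4,9) nearest=1 d=6 new=(4,8) → blocked by [3,12]×[4,6], reject
22. q=(13,2) nearest=2 d=2 new=(13,2) → add node 8 parent=2 cost=12
23. q=(20,9) nearest=3 d=4 new=(20,9) → blocked by [14,19]×[7,9], reject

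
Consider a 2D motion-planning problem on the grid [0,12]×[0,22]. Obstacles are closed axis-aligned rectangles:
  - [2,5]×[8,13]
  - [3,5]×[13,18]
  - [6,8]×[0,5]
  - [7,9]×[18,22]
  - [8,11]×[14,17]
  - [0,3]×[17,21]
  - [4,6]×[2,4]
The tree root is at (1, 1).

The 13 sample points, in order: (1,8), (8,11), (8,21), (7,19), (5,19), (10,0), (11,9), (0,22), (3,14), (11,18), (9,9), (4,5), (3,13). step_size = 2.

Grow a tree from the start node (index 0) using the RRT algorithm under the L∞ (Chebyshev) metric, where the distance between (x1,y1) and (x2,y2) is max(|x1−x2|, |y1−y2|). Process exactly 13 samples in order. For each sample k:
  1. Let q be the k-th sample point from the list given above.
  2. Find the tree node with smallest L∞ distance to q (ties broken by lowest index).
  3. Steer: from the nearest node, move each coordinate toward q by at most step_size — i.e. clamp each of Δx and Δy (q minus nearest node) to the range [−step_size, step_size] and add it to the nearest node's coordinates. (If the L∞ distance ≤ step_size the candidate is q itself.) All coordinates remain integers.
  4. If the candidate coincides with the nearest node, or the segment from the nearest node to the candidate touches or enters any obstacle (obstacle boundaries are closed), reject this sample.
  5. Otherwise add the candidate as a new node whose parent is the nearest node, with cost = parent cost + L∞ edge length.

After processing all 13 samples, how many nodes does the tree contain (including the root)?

Node count: 8

1. q=(1,8) nearest=0 d=7 new=(1,3) → add node 1 parent=0 cost=2
2. q=(8,11) nearest=1 d=8 new=(3,5) → add node 2 parent=1 cost=4
3. q=(8,21) nearest=2 d=16 new=(5,7) → add node 3 parent=2 cost=6
4. q=(7,19) nearest=3 d=12 new=(7,9) → add node 4 parent=3 cost=8
5. q=(5,19) nearest=4 d=10 new=(5,11) → blocked by [2,5]×[8,13], reject
6. q=(10,0) nearest=2 d=7 new=(5,3) → blocked by [4,6]×[2,4], reject
7. q=(11,9) nearest=4 d=4 new=(9,9) → add node 5 parent=4 cost=10
8. q=(0,22) nearest=4 d=13 new=(5,11) → blocked by [2,5]×[8,13], reject
9. q=(3,14) nearest=4 d=5 new=(5,11) → blocked by [2,5]×[8,13], reject
10. q=(11,18) nearest=4 d=9 new=(9,11) → add node 6 parent=4 cost=10
11. q=(9,9) nearest=5 d=0 → coincident, reject
12. q=(4,5) nearest=2 d=1 new=(4,5) → add node 7 parent=2 cost=5
13. q=(3,13) nearest=4 d=4 new=(5,11) → blocked by [2,5]×[8,13], reject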